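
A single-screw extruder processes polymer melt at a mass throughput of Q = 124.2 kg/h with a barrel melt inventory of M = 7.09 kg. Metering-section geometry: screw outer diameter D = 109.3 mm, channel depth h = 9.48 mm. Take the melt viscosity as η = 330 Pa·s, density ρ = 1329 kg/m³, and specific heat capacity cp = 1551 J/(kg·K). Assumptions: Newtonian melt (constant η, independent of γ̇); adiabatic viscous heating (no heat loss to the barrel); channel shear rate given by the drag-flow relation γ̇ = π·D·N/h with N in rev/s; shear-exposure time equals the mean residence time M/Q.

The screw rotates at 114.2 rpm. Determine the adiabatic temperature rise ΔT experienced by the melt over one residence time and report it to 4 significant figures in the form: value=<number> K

value=156.4 K

Q_s = Q / 3600 = 124.2 / 3600 = 0.0345 kg/s
t_res = M / Q_s = 7.09 / 0.0345 = 205.507 s
Convert to SI: D = 0.1093 m, h = 0.00948 m, N = 114.2/60 = 1.90333 rev/s
γ̇ = π·D·N / h = π · 0.1093 · 1.90333 / 0.00948 = 68.9408 s⁻¹
ΔT = η·γ̇²·t_res / (ρ·cp) = 330 · (68.9408)² · 205.507 / (1329 · 1551) = 156.371 K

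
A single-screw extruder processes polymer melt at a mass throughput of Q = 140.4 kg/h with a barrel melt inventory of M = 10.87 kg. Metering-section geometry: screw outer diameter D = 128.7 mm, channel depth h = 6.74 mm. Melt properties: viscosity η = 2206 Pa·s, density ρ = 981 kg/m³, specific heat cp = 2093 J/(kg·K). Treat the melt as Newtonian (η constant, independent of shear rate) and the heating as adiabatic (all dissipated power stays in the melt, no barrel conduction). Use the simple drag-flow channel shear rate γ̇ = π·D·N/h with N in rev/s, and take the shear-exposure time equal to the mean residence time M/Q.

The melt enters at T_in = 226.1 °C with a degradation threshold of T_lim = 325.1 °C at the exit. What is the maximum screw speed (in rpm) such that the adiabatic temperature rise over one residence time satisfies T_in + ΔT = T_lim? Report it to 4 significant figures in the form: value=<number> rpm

value=18.19 rpm

Throughput in SI: Q_s = 140.4 kg/h ÷ 3600 s/h = 0.039 kg/s
Mean residence time: t_res = M/Q_s = 10.87 kg / 0.039 kg/s = 278.718 s
Convert to metres: D = 0.1287 m, h = 0.00674 m
ΔT_a = T_lim − T_in = 325.1 − 226.1 = 99 K
γ̇_max² = ΔT_a·ρ·cp/(η·t_res) = 99·981·2093/(2206·278.718) = 330.6 s⁻²
Take the square root: γ̇_max = √(330.6) = 18.1824 s⁻¹
N_max = γ̇_max h / (πD) = 18.1824·0.00674/(π·0.1287) = 0.303098 rev/s → ×60 = 18.1859 rpm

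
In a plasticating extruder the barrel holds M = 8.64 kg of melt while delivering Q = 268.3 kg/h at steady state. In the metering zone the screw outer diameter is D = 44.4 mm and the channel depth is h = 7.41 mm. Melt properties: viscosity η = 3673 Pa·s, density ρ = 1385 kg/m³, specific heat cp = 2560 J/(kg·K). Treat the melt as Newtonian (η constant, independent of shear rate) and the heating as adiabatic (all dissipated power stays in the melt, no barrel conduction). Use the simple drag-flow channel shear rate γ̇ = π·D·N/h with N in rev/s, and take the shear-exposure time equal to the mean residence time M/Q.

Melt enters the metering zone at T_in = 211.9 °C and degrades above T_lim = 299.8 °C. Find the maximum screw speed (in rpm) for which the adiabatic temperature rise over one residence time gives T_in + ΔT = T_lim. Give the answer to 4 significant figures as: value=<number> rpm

value=86.23 rpm

Convert throughput: Q = 268.3 kg/h = 268.3/3600 = 0.0745278 kg/s
Mean residence time: t_res = M/Q_s = 8.64 kg / 0.0745278 kg/s = 115.93 s
Convert to metres: D = 0.0444 m, h = 0.00741 m
ΔT_a = T_lim − T_in = 299.8 − 211.9 = 87.9 K
γ̇_max² = ΔT_a·ρ·cp / (η·t_res) = [87.9 × 1385 × 2560] / [3673 × 115.93] = 731.917 s⁻²
γ̇_max = √731.917 = 27.054 s⁻¹
Solve γ̇ = πDN/h for N: N_max = γ̇_max·h/(π·D) = 27.054 × 0.00741 / (π × 0.0444) = 1.4372 rev/s = 86.2318 rpm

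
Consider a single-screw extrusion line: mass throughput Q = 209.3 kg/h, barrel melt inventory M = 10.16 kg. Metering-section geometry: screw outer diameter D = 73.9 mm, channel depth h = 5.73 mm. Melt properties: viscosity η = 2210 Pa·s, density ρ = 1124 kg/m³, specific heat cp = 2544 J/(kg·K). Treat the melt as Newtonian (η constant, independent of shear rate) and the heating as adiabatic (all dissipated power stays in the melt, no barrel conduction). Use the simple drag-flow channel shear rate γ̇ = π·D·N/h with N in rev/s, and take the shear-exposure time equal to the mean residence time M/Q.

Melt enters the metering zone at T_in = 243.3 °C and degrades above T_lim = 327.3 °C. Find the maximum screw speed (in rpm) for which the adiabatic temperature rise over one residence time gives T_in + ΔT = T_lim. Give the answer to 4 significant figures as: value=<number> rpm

value=36.93 rpm

Convert throughput: Q = 209.3 kg/h = 209.3/3600 = 0.0581389 kg/s
Mean residence time: t_res = M/Q_s = 10.16 kg / 0.0581389 kg/s = 174.754 s
Geometry in SI: D = 73.9 mm → 0.0739 m, h = 5.73 mm → 0.00573 m
ΔT_a = T_lim − T_in = 327.3 °C − 243.3 °C = 84 K
Invert ΔT = ηγ̇²t_res/(ρcp) for γ̇: γ̇_max² = ΔT_a ρ cp / (η t_res) = 84·1124·2544 / (2210·174.754) = 621.933 s⁻²
Take the square root: γ̇_max = √(621.933) = 24.9386 s⁻¹
N_max = γ̇_max·h / (π·D) = 24.9386 · 0.00573 / (π · 0.0739) = 0.615506 rev/s = 36.9303 rpm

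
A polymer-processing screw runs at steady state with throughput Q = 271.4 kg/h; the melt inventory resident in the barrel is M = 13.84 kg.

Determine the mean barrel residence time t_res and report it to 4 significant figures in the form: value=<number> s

Convert throughput: Q = 271.4 kg/h = 271.4/3600 = 0.0753889 kg/s
t_res = M / Q_s = 13.84 / 0.0753889 = 183.581 s

value=183.6 s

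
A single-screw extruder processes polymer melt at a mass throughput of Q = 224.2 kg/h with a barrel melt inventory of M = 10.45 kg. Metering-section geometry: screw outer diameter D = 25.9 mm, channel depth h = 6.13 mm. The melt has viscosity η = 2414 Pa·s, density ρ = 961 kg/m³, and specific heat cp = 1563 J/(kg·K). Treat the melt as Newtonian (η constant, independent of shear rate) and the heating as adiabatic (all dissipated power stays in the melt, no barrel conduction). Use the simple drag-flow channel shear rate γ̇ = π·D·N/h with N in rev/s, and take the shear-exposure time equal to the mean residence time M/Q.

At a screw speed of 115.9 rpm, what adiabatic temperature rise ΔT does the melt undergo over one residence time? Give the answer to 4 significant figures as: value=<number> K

Q_s = Q / 3600 = 224.2 / 3600 = 0.0622778 kg/s
Mean residence time: t_res = M/Q_s = 10.45 kg / 0.0622778 kg/s = 167.797 s
Convert to SI: D = 0.0259 m, h = 0.00613 m, N = 115.9/60 = 1.93167 rev/s
Shear rate: γ̇ = πDN/h = π·0.0259·1.93167/0.00613 = 25.6402 s⁻¹
Adiabatic rise: ΔT = η γ̇² t_res / (ρ cp) = 2414·(25.6402)²·167.797 / (961·1563) = 177.289 K

value=177.3 K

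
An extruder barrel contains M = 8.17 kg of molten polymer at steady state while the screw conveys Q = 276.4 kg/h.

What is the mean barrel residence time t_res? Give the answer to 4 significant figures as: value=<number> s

Q_s = Q / 3600 = 276.4 / 3600 = 0.0767778 kg/s
t_res = M / Q_s = 8.17 / 0.0767778 = 106.411 s

value=106.4 s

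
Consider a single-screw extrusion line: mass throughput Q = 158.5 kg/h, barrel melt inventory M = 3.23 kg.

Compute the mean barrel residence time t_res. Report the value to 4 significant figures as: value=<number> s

value=73.36 s

Convert throughput: Q = 158.5 kg/h = 158.5/3600 = 0.0440278 kg/s
t_res = M / Q_s = 3.23 / 0.0440278 = 73.3628 s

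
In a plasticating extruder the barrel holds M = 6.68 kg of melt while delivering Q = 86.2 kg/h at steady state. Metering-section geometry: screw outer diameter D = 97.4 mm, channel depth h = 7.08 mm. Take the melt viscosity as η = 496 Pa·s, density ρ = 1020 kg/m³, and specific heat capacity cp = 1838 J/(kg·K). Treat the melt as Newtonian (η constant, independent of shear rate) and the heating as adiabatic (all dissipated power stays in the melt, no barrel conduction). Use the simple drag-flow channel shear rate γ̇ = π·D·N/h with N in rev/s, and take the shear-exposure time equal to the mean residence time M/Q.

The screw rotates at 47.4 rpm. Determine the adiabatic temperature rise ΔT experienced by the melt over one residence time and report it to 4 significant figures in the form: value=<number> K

Q_s = Q / 3600 = 86.2 / 3600 = 0.0239444 kg/s
t_res = M / Q_s = 6.68 / 0.0239444 = 278.979 s
Geometry in metres: D = 97.4 mm → 0.0974 m, h = 7.08 mm → 0.00708 m; screw speed N = 47.4 rpm = 0.79 rev/s
Shear rate: γ̇ = πDN/h = π·0.0974·0.79/0.00708 = 34.1431 s⁻¹
Adiabatic rise: ΔT = η γ̇² t_res / (ρ cp) = 496·(34.1431)²·278.979 / (1020·1838) = 86.0425 K

value=86.04 K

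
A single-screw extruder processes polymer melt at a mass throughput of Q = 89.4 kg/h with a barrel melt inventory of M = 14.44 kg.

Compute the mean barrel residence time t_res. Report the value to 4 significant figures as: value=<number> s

value=581.5 s

Throughput in SI: Q_s = 89.4 kg/h ÷ 3600 s/h = 0.0248333 kg/s
Mean residence time: t_res = M/Q_s = 14.44 kg / 0.0248333 kg/s = 581.477 s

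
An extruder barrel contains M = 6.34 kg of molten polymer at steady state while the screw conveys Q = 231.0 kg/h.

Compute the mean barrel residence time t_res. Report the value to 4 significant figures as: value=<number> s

value=98.81 s

Q_s = Q / 3600 = 231.0 / 3600 = 0.0641667 kg/s
t_res = M / Q_s = 6.34 ÷ 0.0641667 = 98.8052 s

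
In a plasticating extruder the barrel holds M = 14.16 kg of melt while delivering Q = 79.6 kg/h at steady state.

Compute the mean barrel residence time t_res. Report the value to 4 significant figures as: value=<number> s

Convert throughput: Q = 79.6 kg/h = 79.6/3600 = 0.0221111 kg/s
t_res = M / Q_s = 14.16 ÷ 0.0221111 = 640.402 s

value=640.4 s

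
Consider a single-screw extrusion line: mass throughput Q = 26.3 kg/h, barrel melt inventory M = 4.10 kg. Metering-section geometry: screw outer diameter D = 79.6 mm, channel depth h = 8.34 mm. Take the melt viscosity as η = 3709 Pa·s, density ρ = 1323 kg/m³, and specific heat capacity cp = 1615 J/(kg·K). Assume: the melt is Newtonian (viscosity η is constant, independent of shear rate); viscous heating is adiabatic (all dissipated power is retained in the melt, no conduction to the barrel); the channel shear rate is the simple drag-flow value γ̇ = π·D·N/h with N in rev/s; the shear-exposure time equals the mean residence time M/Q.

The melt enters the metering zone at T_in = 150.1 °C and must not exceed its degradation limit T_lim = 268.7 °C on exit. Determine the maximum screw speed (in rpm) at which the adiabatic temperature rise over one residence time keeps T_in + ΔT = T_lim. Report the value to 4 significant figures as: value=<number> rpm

value=22.08 rpm

Q_s = Q / 3600 = 26.3 / 3600 = 0.00730556 kg/s
t_res = M / Q_s = 4.10 ÷ 0.00730556 = 561.217 s
Convert to metres: D = 0.0796 m, h = 0.00834 m
ΔT_a = T_lim − T_in = 268.7 °C − 150.1 °C = 118.6 K
γ̇_max² = ΔT_a·ρ·cp / (η·t_res) = [118.6 × 1323 × 1615] / [3709 × 561.217] = 121.739 s⁻²
Take the square root: γ̇_max = √(121.739) = 11.0335 s⁻¹
N_max = γ̇_max·h / (π·D) = 11.0335 · 0.00834 / (π · 0.0796) = 0.367975 rev/s = 22.0785 rpm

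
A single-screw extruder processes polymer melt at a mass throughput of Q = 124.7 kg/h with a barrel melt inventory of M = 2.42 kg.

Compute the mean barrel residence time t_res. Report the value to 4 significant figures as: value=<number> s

Throughput in SI: Q_s = 124.7 kg/h ÷ 3600 s/h = 0.0346389 kg/s
t_res = M / Q_s = 2.42 ÷ 0.0346389 = 69.8637 s

value=69.86 s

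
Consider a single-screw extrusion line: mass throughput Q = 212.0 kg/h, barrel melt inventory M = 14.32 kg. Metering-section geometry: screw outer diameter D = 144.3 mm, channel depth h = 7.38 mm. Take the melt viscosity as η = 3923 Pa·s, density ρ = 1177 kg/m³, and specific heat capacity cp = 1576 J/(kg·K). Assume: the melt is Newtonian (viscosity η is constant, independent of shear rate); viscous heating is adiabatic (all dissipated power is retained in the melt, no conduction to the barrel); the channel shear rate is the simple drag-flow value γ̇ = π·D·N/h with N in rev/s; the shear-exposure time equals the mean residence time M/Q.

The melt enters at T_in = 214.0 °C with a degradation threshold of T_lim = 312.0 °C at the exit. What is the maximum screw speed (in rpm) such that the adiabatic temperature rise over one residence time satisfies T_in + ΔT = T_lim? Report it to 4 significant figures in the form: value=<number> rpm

value=13.48 rpm

Throughput in SI: Q_s = 212.0 kg/h ÷ 3600 s/h = 0.0588889 kg/s
Mean residence time: t_res = M/Q_s = 14.32 kg / 0.0588889 kg/s = 243.17 s
Geometry in SI: D = 144.3 mm → 0.1443 m, h = 7.38 mm → 0.00738 m
Allowable rise: ΔT_a = T_lim − T_in = 312.0 − 214.0 = 98 K
γ̇_max² = ΔT_a·ρ·cp/(η·t_res) = 98·1177·1576/(3923·243.17) = 190.56 s⁻²
γ̇_max = √190.56 = 13.8043 s⁻¹
N_max = γ̇_max h / (πD) = 13.8043·0.00738/(π·0.1443) = 0.224727 rev/s → ×60 = 13.4836 rpm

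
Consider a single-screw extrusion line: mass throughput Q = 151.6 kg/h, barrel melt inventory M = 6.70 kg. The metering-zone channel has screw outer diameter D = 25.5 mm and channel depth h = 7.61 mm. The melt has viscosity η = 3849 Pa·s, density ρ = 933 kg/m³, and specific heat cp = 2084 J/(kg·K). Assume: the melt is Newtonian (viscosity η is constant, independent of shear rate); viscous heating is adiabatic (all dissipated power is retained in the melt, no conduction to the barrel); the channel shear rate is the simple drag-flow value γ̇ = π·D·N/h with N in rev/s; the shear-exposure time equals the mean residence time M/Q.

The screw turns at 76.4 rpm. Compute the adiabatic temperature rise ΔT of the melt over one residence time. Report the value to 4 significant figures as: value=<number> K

Throughput in SI: Q_s = 151.6 kg/h ÷ 3600 s/h = 0.0421111 kg/s
t_res = M / Q_s = 6.70 ÷ 0.0421111 = 159.103 s
D = 25.5 mm = 0.0255 m;  h = 7.61 mm = 0.00761 m;  N = 76.4 rpm / 60 = 1.27333 rev/s
Shear rate: γ̇ = πDN/h = π·0.0255·1.27333/0.00761 = 13.4044 s⁻¹
ΔT = η·γ̇²·t_res / (ρ·cp) = 3849 · (13.4044)² · 159.103 / (933 · 2084) = 56.5903 K

value=56.59 K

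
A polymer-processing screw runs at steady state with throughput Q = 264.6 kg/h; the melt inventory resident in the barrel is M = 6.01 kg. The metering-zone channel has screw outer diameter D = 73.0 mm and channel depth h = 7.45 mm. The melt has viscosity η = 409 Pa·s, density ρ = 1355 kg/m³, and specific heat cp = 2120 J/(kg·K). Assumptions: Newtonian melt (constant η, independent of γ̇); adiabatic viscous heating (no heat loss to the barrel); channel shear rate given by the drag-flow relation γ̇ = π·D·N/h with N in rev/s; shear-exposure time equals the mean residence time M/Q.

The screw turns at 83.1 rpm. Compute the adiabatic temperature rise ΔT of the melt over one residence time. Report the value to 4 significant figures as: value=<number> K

value=21.16 K

Q_s = Q / 3600 = 264.6 / 3600 = 0.0735 kg/s
t_res = M / Q_s = 6.01 / 0.0735 = 81.7687 s
D = 73.0 mm = 0.073 m;  h = 7.45 mm = 0.00745 m;  N = 83.1 rpm / 60 = 1.385 rev/s
γ̇ = π D N / h = (π)(0.073)(1.385) / 0.00745 = 42.635 s⁻¹
ΔT = η·γ̇²·t_res / (ρ·cp) = 409 · (42.635)² · 81.7687 / (1355 · 2120) = 21.1625 K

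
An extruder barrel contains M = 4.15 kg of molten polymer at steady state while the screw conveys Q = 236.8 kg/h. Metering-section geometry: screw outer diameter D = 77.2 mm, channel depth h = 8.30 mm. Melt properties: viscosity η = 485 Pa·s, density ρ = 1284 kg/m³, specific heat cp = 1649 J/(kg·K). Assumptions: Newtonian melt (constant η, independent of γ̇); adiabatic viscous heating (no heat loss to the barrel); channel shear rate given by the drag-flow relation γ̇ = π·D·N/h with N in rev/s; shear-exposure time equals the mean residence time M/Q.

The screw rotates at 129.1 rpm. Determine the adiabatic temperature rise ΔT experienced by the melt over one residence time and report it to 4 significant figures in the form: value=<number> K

Q_s = Q / 3600 = 236.8 / 3600 = 0.0657778 kg/s
t_res = M / Q_s = 4.15 ÷ 0.0657778 = 63.0912 s
D = 77.2 mm = 0.0772 m;  h = 8.30 mm = 0.0083 m;  N = 129.1 rpm / 60 = 2.15167 rev/s
γ̇ = π D N / h = (π)(0.0772)(2.15167) / 0.0083 = 62.873 s⁻¹
Adiabatic rise: ΔT = η γ̇² t_res / (ρ cp) = 485·(62.873)²·63.0912 / (1284·1649) = 57.1285 K

value=57.13 K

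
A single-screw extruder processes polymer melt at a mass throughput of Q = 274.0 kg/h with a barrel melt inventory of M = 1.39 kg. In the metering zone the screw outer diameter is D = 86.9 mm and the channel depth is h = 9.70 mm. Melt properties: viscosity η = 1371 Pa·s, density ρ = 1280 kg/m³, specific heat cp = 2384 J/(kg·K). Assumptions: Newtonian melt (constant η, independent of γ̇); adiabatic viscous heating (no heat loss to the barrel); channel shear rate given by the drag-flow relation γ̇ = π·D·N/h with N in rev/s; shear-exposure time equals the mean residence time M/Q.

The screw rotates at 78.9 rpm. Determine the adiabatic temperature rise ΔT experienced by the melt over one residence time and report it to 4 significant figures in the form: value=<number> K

Q_s = Q / 3600 = 274.0 / 3600 = 0.0761111 kg/s
t_res = M / Q_s = 1.39 ÷ 0.0761111 = 18.2628 s
Geometry in metres: D = 86.9 mm → 0.0869 m, h = 9.70 mm → 0.0097 m; screw speed N = 78.9 rpm = 1.315 rev/s
Shear rate: γ̇ = πDN/h = π·0.0869·1.315/0.0097 = 37.0104 s⁻¹
ΔT = η·γ̇²·t_res / (ρ·cp) = 1371 · (37.0104)² · 18.2628 / (1280 · 2384) = 11.2392 K

value=11.24 K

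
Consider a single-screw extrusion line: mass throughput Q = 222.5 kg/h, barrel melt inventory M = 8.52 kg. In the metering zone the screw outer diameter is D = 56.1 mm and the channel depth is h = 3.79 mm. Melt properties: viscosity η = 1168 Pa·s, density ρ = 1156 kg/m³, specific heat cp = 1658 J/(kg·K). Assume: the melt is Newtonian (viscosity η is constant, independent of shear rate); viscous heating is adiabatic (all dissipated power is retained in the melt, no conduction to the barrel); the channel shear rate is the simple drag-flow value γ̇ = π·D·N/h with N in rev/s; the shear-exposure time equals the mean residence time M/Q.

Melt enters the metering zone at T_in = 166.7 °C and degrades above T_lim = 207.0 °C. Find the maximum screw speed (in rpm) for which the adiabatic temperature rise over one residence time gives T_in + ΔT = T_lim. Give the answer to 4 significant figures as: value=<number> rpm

Q_s = Q / 3600 = 222.5 / 3600 = 0.0618056 kg/s
t_res = M / Q_s = 8.52 / 0.0618056 = 137.852 s
Geometry in SI: D = 56.1 mm → 0.0561 m, h = 3.79 mm → 0.00379 m
ΔT_a = T_lim − T_in = 207.0 − 166.7 = 40.3 K
Invert ΔT = ηγ̇²t_res/(ρcp) for γ̇: γ̇_max² = ΔT_a ρ cp / (η t_res) = 40.3·1156·1658 / (1168·137.852) = 479.725 s⁻²
Take the square root: γ̇_max = √(479.725) = 21.9026 s⁻¹
N_max = γ̇_max h / (πD) = 21.9026·0.00379/(π·0.0561) = 0.471002 rev/s → ×60 = 28.2601 rpm

value=28.26 rpm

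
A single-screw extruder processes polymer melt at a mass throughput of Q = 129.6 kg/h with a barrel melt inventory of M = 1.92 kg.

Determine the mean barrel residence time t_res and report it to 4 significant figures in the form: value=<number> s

value=53.33 s

Q_s = Q / 3600 = 129.6 / 3600 = 0.036 kg/s
Mean residence time: t_res = M/Q_s = 1.92 kg / 0.036 kg/s = 53.3333 s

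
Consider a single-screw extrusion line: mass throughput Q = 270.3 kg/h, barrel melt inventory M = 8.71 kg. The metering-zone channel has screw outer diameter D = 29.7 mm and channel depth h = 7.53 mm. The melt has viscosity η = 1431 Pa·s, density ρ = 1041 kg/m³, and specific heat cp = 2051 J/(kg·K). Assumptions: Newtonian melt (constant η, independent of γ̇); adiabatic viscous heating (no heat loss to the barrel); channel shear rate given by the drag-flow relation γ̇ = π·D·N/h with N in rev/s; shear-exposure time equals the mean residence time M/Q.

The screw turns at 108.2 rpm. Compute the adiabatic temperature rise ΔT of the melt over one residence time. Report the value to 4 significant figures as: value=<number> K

value=38.82 K

Convert throughput: Q = 270.3 kg/h = 270.3/3600 = 0.0750833 kg/s
t_res = M / Q_s = 8.71 ÷ 0.0750833 = 116.004 s
Convert to SI: D = 0.0297 m, h = 0.00753 m, N = 108.2/60 = 1.80333 rev/s
Shear rate: γ̇ = πDN/h = π·0.0297·1.80333/0.00753 = 22.3454 s⁻¹
Adiabatic rise: ΔT = η γ̇² t_res / (ρ cp) = 1431·(22.3454)²·116.004 / (1041·2051) = 38.8215 K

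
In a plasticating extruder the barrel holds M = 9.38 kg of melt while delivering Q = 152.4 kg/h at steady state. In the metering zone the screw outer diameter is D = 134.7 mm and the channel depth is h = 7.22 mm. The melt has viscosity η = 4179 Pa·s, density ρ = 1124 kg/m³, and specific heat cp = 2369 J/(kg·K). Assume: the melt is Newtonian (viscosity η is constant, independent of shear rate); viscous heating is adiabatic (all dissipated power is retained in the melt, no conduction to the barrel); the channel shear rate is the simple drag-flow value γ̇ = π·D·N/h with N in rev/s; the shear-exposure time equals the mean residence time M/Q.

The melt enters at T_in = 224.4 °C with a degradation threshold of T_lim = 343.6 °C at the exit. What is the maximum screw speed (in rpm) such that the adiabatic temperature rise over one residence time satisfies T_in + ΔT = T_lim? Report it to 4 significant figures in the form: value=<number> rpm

value=18.95 rpm

Q_s = Q / 3600 = 152.4 / 3600 = 0.0423333 kg/s
Mean residence time: t_res = M/Q_s = 9.38 kg / 0.0423333 kg/s = 221.575 s
D = 134.7 mm = 0.1347 m;  h = 7.22 mm = 0.00722 m
Allowable rise: ΔT_a = T_lim − T_in = 343.6 − 224.4 = 119.2 K
Invert ΔT = ηγ̇²t_res/(ρcp) for γ̇: γ̇_max² = ΔT_a ρ cp / (η t_res) = 119.2·1124·2369 / (4179·221.575) = 342.78 s⁻²
γ̇_max = √342.78 = 18.5143 s⁻¹
N_max = γ̇_max·h / (π·D) = 18.5143 · 0.00722 / (π · 0.1347) = 0.315884 rev/s = 18.953 rpm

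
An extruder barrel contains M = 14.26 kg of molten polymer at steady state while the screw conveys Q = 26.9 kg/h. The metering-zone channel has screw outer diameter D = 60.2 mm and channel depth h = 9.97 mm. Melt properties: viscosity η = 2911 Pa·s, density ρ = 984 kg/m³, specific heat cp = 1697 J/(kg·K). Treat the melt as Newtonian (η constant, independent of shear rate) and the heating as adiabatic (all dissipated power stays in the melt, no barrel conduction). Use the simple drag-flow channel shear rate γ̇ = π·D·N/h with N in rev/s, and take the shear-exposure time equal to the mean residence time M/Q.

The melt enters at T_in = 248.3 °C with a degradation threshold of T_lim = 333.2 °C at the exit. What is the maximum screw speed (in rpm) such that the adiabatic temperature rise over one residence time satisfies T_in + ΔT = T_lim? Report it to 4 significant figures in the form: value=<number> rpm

Convert throughput: Q = 26.9 kg/h = 26.9/3600 = 0.00747222 kg/s
Mean residence time: t_res = M/Q_s = 14.26 kg / 0.00747222 kg/s = 1908.4 s
Convert to metres: D = 0.0602 m, h = 0.00997 m
ΔT_a = T_lim − T_in = 333.2 °C − 248.3 °C = 84.9 K
γ̇_max² = ΔT_a·ρ·cp/(η·t_res) = 84.9·984·1697/(2911·1908.4) = 25.5195 s⁻²
γ̇_max = sqrt(25.5195) = 5.05169 s⁻¹
Solve γ̇ = πDN/h for N: N_max = γ̇_max·h/(π·D) = 5.05169 × 0.00997 / (π × 0.0602) = 0.266309 rev/s = 15.9785 rpm

value=15.98 rpm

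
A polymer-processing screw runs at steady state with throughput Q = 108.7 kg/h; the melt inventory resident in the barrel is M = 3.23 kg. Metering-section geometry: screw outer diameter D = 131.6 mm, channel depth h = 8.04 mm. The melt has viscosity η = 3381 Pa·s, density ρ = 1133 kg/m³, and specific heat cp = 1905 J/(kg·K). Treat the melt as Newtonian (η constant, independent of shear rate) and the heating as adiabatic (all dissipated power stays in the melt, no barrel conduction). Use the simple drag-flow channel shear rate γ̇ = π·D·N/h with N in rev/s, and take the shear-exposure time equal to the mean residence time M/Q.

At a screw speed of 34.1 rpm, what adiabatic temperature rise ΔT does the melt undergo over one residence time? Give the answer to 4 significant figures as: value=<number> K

value=143.1 K

Q_s = Q / 3600 = 108.7 / 3600 = 0.0301944 kg/s
Mean residence time: t_res = M/Q_s = 3.23 kg / 0.0301944 kg/s = 106.973 s
Convert to SI: D = 0.1316 m, h = 0.00804 m, N = 34.1/60 = 0.568333 rev/s
γ̇ = π·D·N / h = π · 0.1316 · 0.568333 / 0.00804 = 29.2249 s⁻¹
ΔT = η·γ̇²·t_res/(ρ·cp) = [3381 × 29.2249² × 106.973] / [1133 × 1905] = 143.12 K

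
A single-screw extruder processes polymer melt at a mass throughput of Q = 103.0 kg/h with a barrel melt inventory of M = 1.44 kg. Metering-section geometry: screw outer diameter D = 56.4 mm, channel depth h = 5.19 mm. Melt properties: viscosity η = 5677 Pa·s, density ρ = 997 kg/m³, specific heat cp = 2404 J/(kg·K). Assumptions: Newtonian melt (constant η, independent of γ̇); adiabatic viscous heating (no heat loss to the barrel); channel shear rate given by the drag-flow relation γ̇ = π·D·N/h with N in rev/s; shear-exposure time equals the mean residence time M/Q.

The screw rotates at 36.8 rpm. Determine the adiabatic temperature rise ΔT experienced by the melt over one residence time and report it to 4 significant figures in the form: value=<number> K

Q_s = Q / 3600 = 103.0 / 3600 = 0.0286111 kg/s
Mean residence time: t_res = M/Q_s = 1.44 kg / 0.0286111 kg/s = 50.3301 s
Geometry in metres: D = 56.4 mm → 0.0564 m, h = 5.19 mm → 0.00519 m; screw speed N = 36.8 rpm = 0.613333 rev/s
γ̇ = π·D·N / h = π · 0.0564 · 0.613333 / 0.00519 = 20.9391 s⁻¹
ΔT = η·γ̇²·t_res / (ρ·cp) = 5677 · (20.9391)² · 50.3301 / (997 · 2404) = 52.2677 K

value=52.27 K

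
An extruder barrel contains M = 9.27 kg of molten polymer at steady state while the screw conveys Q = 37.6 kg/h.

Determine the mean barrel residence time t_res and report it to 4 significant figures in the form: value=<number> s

value=887.6 s

Convert throughput: Q = 37.6 kg/h = 37.6/3600 = 0.0104444 kg/s
t_res = M / Q_s = 9.27 ÷ 0.0104444 = 887.553 s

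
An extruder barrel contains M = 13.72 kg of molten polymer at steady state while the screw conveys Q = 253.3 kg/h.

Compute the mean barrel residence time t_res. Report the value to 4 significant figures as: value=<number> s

Convert throughput: Q = 253.3 kg/h = 253.3/3600 = 0.0703611 kg/s
Mean residence time: t_res = M/Q_s = 13.72 kg / 0.0703611 kg/s = 194.994 s

value=195.0 s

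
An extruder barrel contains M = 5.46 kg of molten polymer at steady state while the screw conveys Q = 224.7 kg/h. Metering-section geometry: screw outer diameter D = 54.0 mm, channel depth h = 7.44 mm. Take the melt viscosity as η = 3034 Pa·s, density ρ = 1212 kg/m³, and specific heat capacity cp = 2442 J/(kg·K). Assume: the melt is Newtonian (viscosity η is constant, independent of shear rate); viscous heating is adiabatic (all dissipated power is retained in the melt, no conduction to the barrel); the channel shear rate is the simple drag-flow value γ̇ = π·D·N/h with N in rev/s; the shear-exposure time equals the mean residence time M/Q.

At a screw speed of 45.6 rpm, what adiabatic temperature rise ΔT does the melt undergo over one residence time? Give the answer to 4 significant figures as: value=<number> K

value=26.93 K

Throughput in SI: Q_s = 224.7 kg/h ÷ 3600 s/h = 0.0624167 kg/s
Mean residence time: t_res = M/Q_s = 5.46 kg / 0.0624167 kg/s = 87.4766 s
Convert to SI: D = 0.054 m, h = 0.00744 m, N = 45.6/60 = 0.76 rev/s
γ̇ = π D N / h = (π)(0.054)(0.76) / 0.00744 = 17.3294 s⁻¹
ΔT = η·γ̇²·t_res / (ρ·cp) = 3034 · (17.3294)² · 87.4766 / (1212 · 2442) = 26.9295 K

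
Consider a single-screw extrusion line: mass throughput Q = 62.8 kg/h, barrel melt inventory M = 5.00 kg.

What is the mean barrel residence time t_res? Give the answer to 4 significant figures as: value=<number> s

Throughput in SI: Q_s = 62.8 kg/h ÷ 3600 s/h = 0.0174444 kg/s
Mean residence time: t_res = M/Q_s = 5.00 kg / 0.0174444 kg/s = 286.624 s

value=286.6 s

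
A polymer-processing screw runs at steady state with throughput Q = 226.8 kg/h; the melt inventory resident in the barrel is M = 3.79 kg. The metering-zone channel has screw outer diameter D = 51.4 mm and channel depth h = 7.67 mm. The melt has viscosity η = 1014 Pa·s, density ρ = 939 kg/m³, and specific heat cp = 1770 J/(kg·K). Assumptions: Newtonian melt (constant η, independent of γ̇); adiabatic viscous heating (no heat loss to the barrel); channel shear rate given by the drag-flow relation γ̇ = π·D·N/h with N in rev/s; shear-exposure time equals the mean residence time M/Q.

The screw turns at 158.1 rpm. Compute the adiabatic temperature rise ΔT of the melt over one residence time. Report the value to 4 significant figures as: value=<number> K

Throughput in SI: Q_s = 226.8 kg/h ÷ 3600 s/h = 0.063 kg/s
Mean residence time: t_res = M/Q_s = 3.79 kg / 0.063 kg/s = 60.1587 s
Geometry in metres: D = 51.4 mm → 0.0514 m, h = 7.67 mm → 0.00767 m; screw speed N = 158.1 rpm = 2.635 rev/s
Shear rate: γ̇ = πDN/h = π·0.0514·2.635/0.00767 = 55.4751 s⁻¹
Adiabatic rise: ΔT = η γ̇² t_res / (ρ cp) = 1014·(55.4751)²·60.1587 / (939·1770) = 112.952 K

value=113.0 K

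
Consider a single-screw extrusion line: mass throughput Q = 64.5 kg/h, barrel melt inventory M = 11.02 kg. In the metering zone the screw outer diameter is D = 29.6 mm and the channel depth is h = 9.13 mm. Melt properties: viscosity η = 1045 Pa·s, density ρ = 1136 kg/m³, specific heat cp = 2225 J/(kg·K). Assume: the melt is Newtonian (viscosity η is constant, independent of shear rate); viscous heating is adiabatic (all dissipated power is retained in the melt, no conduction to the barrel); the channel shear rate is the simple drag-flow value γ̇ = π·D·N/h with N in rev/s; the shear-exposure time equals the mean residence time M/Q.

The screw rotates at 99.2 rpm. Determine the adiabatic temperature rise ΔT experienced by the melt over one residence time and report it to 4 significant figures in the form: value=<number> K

value=72.11 K

Throughput in SI: Q_s = 64.5 kg/h ÷ 3600 s/h = 0.0179167 kg/s
t_res = M / Q_s = 11.02 ÷ 0.0179167 = 615.07 s
Geometry in metres: D = 29.6 mm → 0.0296 m, h = 9.13 mm → 0.00913 m; screw speed N = 99.2 rpm = 1.65333 rev/s
Shear rate: γ̇ = πDN/h = π·0.0296·1.65333/0.00913 = 16.8396 s⁻¹
Adiabatic rise: ΔT = η γ̇² t_res / (ρ cp) = 1045·(16.8396)²·615.07 / (1136·2225) = 72.1099 K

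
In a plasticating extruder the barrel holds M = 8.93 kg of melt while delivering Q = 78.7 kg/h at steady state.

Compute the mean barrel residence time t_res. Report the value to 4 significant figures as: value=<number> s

Convert throughput: Q = 78.7 kg/h = 78.7/3600 = 0.0218611 kg/s
t_res = M / Q_s = 8.93 / 0.0218611 = 408.488 s

value=408.5 s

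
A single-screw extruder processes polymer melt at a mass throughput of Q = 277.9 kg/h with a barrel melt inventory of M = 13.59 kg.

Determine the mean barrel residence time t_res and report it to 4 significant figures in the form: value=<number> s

value=176.0 s

Q_s = Q / 3600 = 277.9 / 3600 = 0.0771944 kg/s
t_res = M / Q_s = 13.59 ÷ 0.0771944 = 176.049 s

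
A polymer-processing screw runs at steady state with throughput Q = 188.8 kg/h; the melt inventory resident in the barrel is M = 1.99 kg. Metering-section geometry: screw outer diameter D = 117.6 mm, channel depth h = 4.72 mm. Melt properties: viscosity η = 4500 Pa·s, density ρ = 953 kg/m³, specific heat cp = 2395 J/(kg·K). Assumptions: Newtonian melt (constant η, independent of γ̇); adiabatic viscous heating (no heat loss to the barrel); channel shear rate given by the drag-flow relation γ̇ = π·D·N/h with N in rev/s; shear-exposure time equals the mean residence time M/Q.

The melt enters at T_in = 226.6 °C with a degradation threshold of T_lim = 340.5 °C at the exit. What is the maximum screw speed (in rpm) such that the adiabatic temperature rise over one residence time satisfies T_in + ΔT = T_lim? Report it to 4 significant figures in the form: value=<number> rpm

Convert throughput: Q = 188.8 kg/h = 188.8/3600 = 0.0524444 kg/s
t_res = M / Q_s = 1.99 ÷ 0.0524444 = 37.9449 s
D = 117.6 mm = 0.1176 m;  h = 4.72 mm = 0.00472 m
ΔT_a = T_lim − T_in = 340.5 °C − 226.6 °C = 113.9 K
γ̇_max² = ΔT_a·ρ·cp / (η·t_res) = [113.9 × 953 × 2395] / [4500 × 37.9449] = 1522.5 s⁻²
γ̇_max = sqrt(1522.5) = 39.0192 s⁻¹
N_max = γ̇_max h / (πD) = 39.0192·0.00472/(π·0.1176) = 0.498497 rev/s → ×60 = 29.9098 rpm

value=29.91 rpm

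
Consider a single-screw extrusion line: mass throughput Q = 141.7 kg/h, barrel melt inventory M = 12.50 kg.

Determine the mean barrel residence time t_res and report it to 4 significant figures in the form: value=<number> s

value=317.6 s

Convert throughput: Q = 141.7 kg/h = 141.7/3600 = 0.0393611 kg/s
t_res = M / Q_s = 12.50 ÷ 0.0393611 = 317.572 s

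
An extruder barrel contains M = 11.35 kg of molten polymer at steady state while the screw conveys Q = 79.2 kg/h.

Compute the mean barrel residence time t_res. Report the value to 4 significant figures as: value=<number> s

value=515.9 s

Throughput in SI: Q_s = 79.2 kg/h ÷ 3600 s/h = 0.022 kg/s
Mean residence time: t_res = M/Q_s = 11.35 kg / 0.022 kg/s = 515.909 s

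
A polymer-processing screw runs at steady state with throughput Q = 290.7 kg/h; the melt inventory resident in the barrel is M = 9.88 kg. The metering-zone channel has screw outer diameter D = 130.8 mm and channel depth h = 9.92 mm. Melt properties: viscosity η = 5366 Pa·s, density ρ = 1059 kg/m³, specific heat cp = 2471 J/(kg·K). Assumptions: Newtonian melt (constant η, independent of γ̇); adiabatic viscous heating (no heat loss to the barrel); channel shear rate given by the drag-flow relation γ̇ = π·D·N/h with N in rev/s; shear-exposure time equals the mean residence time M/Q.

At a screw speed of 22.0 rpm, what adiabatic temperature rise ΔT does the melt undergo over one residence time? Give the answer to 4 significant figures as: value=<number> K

value=57.88 K

Throughput in SI: Q_s = 290.7 kg/h ÷ 3600 s/h = 0.08075 kg/s
Mean residence time: t_res = M/Q_s = 9.88 kg / 0.08075 kg/s = 122.353 s
D = 130.8 mm = 0.1308 m;  h = 9.92 mm = 0.00992 m;  N = 22.0 rpm / 60 = 0.366667 rev/s
γ̇ = π·D·N / h = π · 0.1308 · 0.366667 / 0.00992 = 15.1886 s⁻¹
ΔT = η·γ̇²·t_res/(ρ·cp) = [5366 × 15.1886² × 122.353] / [1059 × 2471] = 57.8803 K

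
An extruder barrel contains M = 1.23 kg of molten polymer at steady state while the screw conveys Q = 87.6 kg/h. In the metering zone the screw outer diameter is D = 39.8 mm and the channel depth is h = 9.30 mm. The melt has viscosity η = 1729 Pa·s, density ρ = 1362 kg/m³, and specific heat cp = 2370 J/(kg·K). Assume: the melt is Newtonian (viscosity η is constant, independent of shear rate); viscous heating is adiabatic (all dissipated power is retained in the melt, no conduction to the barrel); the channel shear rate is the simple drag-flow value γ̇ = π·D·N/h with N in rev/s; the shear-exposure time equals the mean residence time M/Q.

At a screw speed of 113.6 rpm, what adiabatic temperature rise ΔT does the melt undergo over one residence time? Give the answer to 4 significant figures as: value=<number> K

Q_s = Q / 3600 = 87.6 / 3600 = 0.0243333 kg/s
Mean residence time: t_res = M/Q_s = 1.23 kg / 0.0243333 kg/s = 50.5479 s
D = 39.8 mm = 0.0398 m;  h = 9.30 mm = 0.0093 m;  N = 113.6 rpm / 60 = 1.89333 rev/s
Shear rate: γ̇ = πDN/h = π·0.0398·1.89333/0.0093 = 25.4552 s⁻¹
Adiabatic rise: ΔT = η γ̇² t_res / (ρ cp) = 1729·(25.4552)²·50.5479 / (1362·2370) = 17.5439 K

value=17.54 K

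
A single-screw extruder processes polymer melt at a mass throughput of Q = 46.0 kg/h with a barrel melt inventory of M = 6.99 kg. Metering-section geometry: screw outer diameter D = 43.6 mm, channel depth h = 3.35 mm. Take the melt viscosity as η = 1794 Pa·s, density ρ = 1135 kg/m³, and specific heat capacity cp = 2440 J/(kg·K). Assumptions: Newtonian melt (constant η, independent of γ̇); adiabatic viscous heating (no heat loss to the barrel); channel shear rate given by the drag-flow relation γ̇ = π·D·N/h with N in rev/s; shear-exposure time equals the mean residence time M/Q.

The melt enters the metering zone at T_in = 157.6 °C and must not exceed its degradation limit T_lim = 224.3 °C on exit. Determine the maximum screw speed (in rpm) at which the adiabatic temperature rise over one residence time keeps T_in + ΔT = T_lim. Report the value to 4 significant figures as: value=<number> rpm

value=20.13 rpm

Throughput in SI: Q_s = 46.0 kg/h ÷ 3600 s/h = 0.0127778 kg/s
t_res = M / Q_s = 6.99 ÷ 0.0127778 = 547.043 s
Convert to metres: D = 0.0436 m, h = 0.00335 m
Allowable rise: ΔT_a = T_lim − T_in = 224.3 − 157.6 = 66.7 K
γ̇_max² = ΔT_a·ρ·cp/(η·t_res) = 66.7·1135·2440/(1794·547.043) = 188.221 s⁻²
Take the square root: γ̇_max = √(188.221) = 13.7194 s⁻¹
N_max = γ̇_max h / (πD) = 13.7194·0.00335/(π·0.0436) = 0.335538 rev/s → ×60 = 20.1323 rpm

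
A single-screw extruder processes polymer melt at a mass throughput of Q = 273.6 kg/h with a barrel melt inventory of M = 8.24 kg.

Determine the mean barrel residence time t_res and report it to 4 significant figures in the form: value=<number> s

value=108.4 s

Convert throughput: Q = 273.6 kg/h = 273.6/3600 = 0.076 kg/s
t_res = M / Q_s = 8.24 / 0.076 = 108.421 s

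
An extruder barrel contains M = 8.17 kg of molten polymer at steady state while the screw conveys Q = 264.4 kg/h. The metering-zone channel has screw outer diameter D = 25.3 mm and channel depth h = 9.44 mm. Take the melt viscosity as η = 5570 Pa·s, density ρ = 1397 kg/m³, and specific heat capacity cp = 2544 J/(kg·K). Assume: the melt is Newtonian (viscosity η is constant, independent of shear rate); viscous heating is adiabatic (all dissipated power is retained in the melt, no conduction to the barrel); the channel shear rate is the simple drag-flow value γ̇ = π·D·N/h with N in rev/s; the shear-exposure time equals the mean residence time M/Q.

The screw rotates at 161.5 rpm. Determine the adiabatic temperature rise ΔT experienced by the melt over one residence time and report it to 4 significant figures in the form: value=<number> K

value=89.55 K

Convert throughput: Q = 264.4 kg/h = 264.4/3600 = 0.0734444 kg/s
Mean residence time: t_res = M/Q_s = 8.17 kg / 0.0734444 kg/s = 111.241 s
Geometry in metres: D = 25.3 mm → 0.0253 m, h = 9.44 mm → 0.00944 m; screw speed N = 161.5 rpm = 2.69167 rev/s
γ̇ = π·D·N / h = π · 0.0253 · 2.69167 / 0.00944 = 22.6631 s⁻¹
Adiabatic rise: ΔT = η γ̇² t_res / (ρ cp) = 5570·(22.6631)²·111.241 / (1397·2544) = 89.5456 K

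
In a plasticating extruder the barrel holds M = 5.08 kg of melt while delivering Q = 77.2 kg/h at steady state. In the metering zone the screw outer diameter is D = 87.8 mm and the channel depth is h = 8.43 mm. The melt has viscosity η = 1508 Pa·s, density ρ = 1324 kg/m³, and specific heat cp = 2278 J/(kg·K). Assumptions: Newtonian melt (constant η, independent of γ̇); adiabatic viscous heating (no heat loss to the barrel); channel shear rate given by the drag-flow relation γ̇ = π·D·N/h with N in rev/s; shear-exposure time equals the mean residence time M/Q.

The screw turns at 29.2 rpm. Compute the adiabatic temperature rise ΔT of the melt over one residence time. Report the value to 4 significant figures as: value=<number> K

value=30.03 K

Q_s = Q / 3600 = 77.2 / 3600 = 0.0214444 kg/s
Mean residence time: t_res = M/Q_s = 5.08 kg / 0.0214444 kg/s = 236.891 s
D = 87.8 mm = 0.0878 m;  h = 8.43 mm = 0.00843 m;  N = 29.2 rpm / 60 = 0.486667 rev/s
Shear rate: γ̇ = πDN/h = π·0.0878·0.486667/0.00843 = 15.9239 s⁻¹
ΔT = η·γ̇²·t_res / (ρ·cp) = 1508 · (15.9239)² · 236.891 / (1324 · 2278) = 30.0335 K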